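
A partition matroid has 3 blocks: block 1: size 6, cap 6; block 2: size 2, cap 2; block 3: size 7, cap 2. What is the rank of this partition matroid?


Rank of a partition matroid = sum of min(|Si|, ci) for each block.
= min(6,6) + min(2,2) + min(7,2)
= 6 + 2 + 2
= 10.

10


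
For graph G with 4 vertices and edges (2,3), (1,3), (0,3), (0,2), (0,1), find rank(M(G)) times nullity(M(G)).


r(M) = |V| - c = 4 - 1 = 3.
nullity = |E| - r(M) = 5 - 3 = 2.
Product = 3 * 2 = 6.

6


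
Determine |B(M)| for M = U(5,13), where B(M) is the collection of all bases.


Bases of U(5,13) are all 5-element subsets of the 13-element ground set.
Number of bases = C(13,5).
(13 choose 5) = 1287.

1287


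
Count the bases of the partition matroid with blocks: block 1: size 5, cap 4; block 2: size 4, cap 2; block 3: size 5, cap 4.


A basis picks exactly ci elements from block i.
Number of bases = product of C(|Si|, ci).
= C(5,4) * C(4,2) * C(5,4)
= 5 * 6 * 5
= 150.

150


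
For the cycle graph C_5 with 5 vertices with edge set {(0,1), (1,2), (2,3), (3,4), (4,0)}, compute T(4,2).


T(C_5; x,y) = x + x^2 + ... + x^(4) + y.
T(4,2) = 4^1 + 4^2 + 4^3 + 4^4 + 2
= 4 + 16 + 64 + 256 + 2
= 342.

342


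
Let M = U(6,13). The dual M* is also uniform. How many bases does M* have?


The dual of U(r,n) is U(n-r, n) = U(7,13).
Bases of U(7,13) are all (7)-element subsets.
|B(M*)| = C(13,7) = 1716.

1716


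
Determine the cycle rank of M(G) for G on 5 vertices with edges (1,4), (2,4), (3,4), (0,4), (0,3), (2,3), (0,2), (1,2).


Cycle rank (nullity) = |E| - r(M) = |E| - (|V| - c).
|E| = 8, |V| = 5, c = 1.
Nullity = 8 - (5 - 1) = 8 - 4 = 4.

4


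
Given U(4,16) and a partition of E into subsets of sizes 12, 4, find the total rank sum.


r(Ai) = min(|Ai|, 4) for each part.
Sum = min(12,4) + min(4,4)
    = 4 + 4
    = 8.

8


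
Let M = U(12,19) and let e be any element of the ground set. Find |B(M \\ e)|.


Deleting e from U(12,19) gives U(12,18) since n > r.
Bases of U(12,18) = C(18,12) = 18564.

18564


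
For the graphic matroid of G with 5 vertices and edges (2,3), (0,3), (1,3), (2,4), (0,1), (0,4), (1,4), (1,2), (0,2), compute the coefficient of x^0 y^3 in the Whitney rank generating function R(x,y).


R(x,y) = sum over A in 2^E of x^(r(E)-r(A)) * y^(|A|-r(A)).
G has 5 vertices, 9 edges. r(E) = 4.
Enumerate all 2^9 = 512 subsets.
Count subsets with r(E)-r(A)=0 and |A|-r(A)=3: 36.

36


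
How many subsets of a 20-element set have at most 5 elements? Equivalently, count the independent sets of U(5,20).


Independent sets of U(5,20) are all subsets of size <= 5.
Count = (20 choose 0) + (20 choose 1) + (20 choose 2) + (20 choose 3) + (20 choose 4) + (20 choose 5)
     = 1 + 20 + 190 + 1140 + 4845 + 15504
     = 21700.

21700


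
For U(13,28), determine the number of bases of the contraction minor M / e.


Contracting e from U(13,28) gives U(12,27).
Bases of U(12,27) = C(27,12) = 27! / (12! * 15!) = 17383860.

17383860


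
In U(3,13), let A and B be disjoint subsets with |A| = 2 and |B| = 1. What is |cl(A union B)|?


|A union B| = 2 + 1 = 3 (disjoint).
In U(3,13), cl(S) = S if |S| < 3, else cl(S) = E.
Since 3 >= 3, cl(A union B) = E.
|cl(A union B)| = 13.

13


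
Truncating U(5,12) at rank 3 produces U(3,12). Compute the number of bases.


Truncating U(5,12) to rank 3 gives U(3,12).
Bases of U(3,12) are all 3-element subsets of 12 elements.
Number of bases = C(12,3) = 12! / (3! * 9!) = 220.

220


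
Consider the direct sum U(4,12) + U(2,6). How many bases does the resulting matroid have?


Bases of a direct sum M1 + M2: |B| = |B(M1)| * |B(M2)|.
|B(U(4,12))| = C(12,4) = 495.
|B(U(2,6))| = C(6,2) = 15.
Total bases = 495 * 15 = 7425.

7425


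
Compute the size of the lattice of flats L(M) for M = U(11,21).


Flats of U(11,21): every subset of size < 11 is a flat, plus E itself.
Count = (21 choose 0) + (21 choose 1) + (21 choose 2) + (21 choose 3) + (21 choose 4) + (21 choose 5) + (21 choose 6) + (21 choose 7) + (21 choose 8) + (21 choose 9) + (21 choose 10) + 1
     = 1 + 21 + 210 + 1330 + 5985 + 20349 + 54264 + 116280 + 203490 + 293930 + 352716 + 1
     = 1048577.

1048577


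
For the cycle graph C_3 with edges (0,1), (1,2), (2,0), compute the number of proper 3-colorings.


P(C_3, k) = (k-1)^3 + (-1)^3*(k-1).
P(3) = (2)^3 - 2
= 8 - 2 = 6.

6


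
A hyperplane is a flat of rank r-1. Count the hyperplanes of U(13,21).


Hyperplanes of U(13,21) are flats of rank 12.
In a uniform matroid, these are exactly the (12)-element subsets.
Count = C(21,12) = 293930.

293930


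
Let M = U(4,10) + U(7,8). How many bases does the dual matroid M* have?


(M1+M2)* = M1* + M2*.
M1* = U(6,10), bases: C(10,6) = 210.
M2* = U(1,8), bases: C(8,1) = 8.
|B(M*)| = 210 * 8 = 1680.

1680


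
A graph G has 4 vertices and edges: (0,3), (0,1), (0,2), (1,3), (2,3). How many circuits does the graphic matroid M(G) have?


A circuit in a graphic matroid = edge set of a simple cycle.
G has 4 vertices and 5 edges.
Enumerating all minimal edge subsets forming cycles...
Total circuits found: 3.

3


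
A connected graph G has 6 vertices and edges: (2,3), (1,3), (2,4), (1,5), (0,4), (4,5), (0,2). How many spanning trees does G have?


By Kirchhoff's matrix tree theorem, the number of spanning trees equals
the determinant of any cofactor of the Laplacian matrix L.
G has 6 vertices and 7 edges.
Computing the (5 x 5) cofactor determinant gives 14.

14


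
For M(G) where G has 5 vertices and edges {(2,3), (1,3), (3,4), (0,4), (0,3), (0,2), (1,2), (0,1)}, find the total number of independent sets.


An independent set in a graphic matroid is an acyclic edge subset.
G has 5 vertices and 8 edges.
Enumerate all 2^8 = 256 subsets, checking for acyclicity.
Total independent sets = 128.

128


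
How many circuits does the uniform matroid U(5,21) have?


In U(5,21), circuits are the (6)-element subsets.
Any set of 6 elements is dependent, and removing any one element gives
an independent set of size 5, so it is a minimal dependent set.
Number of circuits = C(21,6) = 21! / (6! * 15!) = 54264.

54264


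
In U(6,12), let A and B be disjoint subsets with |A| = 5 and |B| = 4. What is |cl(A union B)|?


|A union B| = 5 + 4 = 9 (disjoint).
In U(6,12), cl(S) = S if |S| < 6, else cl(S) = E.
Since 9 >= 6, cl(A union B) = E.
|cl(A union B)| = 12.

12


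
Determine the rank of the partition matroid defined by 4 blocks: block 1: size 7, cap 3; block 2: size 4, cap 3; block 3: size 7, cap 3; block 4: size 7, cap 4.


Rank of a partition matroid = sum of min(|Si|, ci) for each block.
= min(7,3) + min(4,3) + min(7,3) + min(7,4)
= 3 + 3 + 3 + 4
= 13.

13


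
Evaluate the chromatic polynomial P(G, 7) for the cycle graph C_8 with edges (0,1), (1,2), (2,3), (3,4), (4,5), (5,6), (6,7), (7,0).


P(C_8, k) = (k-1)^8 + (-1)^8*(k-1).
P(7) = (6)^8 + 6
= 1679616 + 6 = 1679622.

1679622


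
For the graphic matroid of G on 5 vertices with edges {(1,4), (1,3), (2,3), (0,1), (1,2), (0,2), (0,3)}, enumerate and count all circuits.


A circuit in a graphic matroid = edge set of a simple cycle.
G has 5 vertices and 7 edges.
Enumerating all minimal edge subsets forming cycles...
Total circuits found: 7.

7


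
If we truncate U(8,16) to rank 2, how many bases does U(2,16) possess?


Truncating U(8,16) to rank 2 gives U(2,16).
Bases of U(2,16) are all 2-element subsets of 16 elements.
Number of bases = C(16,2) = 16! / (2! * 14!) = 120.

120


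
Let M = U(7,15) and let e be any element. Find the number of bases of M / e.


Contracting e from U(7,15) gives U(6,14).
Bases of U(6,14) = C(14,6) = 14! / (6! * 8!) = 3003.

3003


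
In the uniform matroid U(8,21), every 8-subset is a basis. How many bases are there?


Bases of U(8,21) are all 8-element subsets of the 21-element ground set.
Number of bases = C(21,8).
C(21,8) = 203490.

203490


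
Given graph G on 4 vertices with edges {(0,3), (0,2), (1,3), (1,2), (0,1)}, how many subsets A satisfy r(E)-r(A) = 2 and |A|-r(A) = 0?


R(x,y) = sum over A in 2^E of x^(r(E)-r(A)) * y^(|A|-r(A)).
G has 4 vertices, 5 edges. r(E) = 3.
Enumerate all 2^5 = 32 subsets.
Count subsets with r(E)-r(A)=2 and |A|-r(A)=0: 5.

5


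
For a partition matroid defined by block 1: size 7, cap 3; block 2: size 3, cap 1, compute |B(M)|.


A basis picks exactly ci elements from block i.
Number of bases = product of C(|Si|, ci).
= C(7,3) * C(3,1)
= 35 * 3
= 105.

105


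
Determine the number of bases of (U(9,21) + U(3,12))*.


(M1+M2)* = M1* + M2*.
M1* = U(12,21), bases: C(21,12) = 293930.
M2* = U(9,12), bases: C(12,9) = 220.
|B(M*)| = 293930 * 220 = 64664600.

64664600


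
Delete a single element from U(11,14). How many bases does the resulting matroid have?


Deleting e from U(11,14) gives U(11,13) since n > r.
Bases of U(11,13) = (13 choose 11) = 78.

78


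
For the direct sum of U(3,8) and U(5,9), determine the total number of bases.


Bases of a direct sum M1 + M2: |B| = |B(M1)| * |B(M2)|.
|B(U(3,8))| = C(8,3) = 56.
|B(U(5,9))| = C(9,5) = 126.
Total bases = 56 * 126 = 7056.

7056


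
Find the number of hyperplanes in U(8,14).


Hyperplanes of U(8,14) are flats of rank 7.
In a uniform matroid, these are exactly the (7)-element subsets.
Count = C(14,7) = 3432.

3432


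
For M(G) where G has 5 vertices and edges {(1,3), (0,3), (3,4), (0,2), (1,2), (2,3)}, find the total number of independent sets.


An independent set in a graphic matroid is an acyclic edge subset.
G has 5 vertices and 6 edges.
Enumerate all 2^6 = 64 subsets, checking for acyclicity.
Total independent sets = 48.

48


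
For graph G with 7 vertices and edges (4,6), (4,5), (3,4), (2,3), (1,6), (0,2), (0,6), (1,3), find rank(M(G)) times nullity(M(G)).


r(M) = |V| - c = 7 - 1 = 6.
nullity = |E| - r(M) = 8 - 6 = 2.
Product = 6 * 2 = 12.

12


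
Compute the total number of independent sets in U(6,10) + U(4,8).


For a direct sum, |I(M1+M2)| = |I(M1)| * |I(M2)|.
|I(U(6,10))| = sum C(10,k) for k=0..6 = 848.
|I(U(4,8))| = sum C(8,k) for k=0..4 = 163.
Total = 848 * 163 = 138224.

138224


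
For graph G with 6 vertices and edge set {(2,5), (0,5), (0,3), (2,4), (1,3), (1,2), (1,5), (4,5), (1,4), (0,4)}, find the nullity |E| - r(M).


Cycle rank (nullity) = |E| - r(M) = |E| - (|V| - c).
|E| = 10, |V| = 6, c = 1.
Nullity = 10 - (6 - 1) = 10 - 5 = 5.

5


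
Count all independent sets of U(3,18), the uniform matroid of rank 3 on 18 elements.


Independent sets of U(3,18) are all subsets of size <= 3.
Count = (18 choose 0) + (18 choose 1) + (18 choose 2) + (18 choose 3)
     = 1 + 18 + 153 + 816
     = 988.

988


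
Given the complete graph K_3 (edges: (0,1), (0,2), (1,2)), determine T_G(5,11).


T(K_3; x,y) = x^2 + x + y.
T(5,11) = 25 + 5 + 11 = 41.

41


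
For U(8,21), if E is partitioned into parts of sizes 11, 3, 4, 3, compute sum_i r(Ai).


r(Ai) = min(|Ai|, 8) for each part.
Sum = min(11,8) + min(3,8) + min(4,8) + min(3,8)
    = 8 + 3 + 4 + 3
    = 18.

18


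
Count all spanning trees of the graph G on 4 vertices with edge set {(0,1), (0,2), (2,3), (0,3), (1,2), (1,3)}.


By Kirchhoff's matrix tree theorem, the number of spanning trees equals
the determinant of any cofactor of the Laplacian matrix L.
G has 4 vertices and 6 edges.
Computing the (3 x 3) cofactor determinant gives 16.

16


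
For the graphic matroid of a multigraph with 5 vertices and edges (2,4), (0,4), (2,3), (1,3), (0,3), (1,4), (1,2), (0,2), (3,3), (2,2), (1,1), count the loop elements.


In a graphic matroid, a loop is a self-loop edge (u,u) with rank 0.
Examining all 11 edges for self-loops...
Self-loops found: (3,3), (2,2), (1,1)
Number of loops = 3.

3


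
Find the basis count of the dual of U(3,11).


The dual of U(r,n) is U(n-r, n) = U(8,11).
Bases of U(8,11) are all (8)-element subsets.
|B(M*)| = C(11,8) = 165.

165


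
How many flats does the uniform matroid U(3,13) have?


Flats of U(3,13): every subset of size < 3 is a flat, plus E itself.
Count = C(13,0) + C(13,1) + C(13,2) + 1
     = 1 + 13 + 78 + 1
     = 93.

93


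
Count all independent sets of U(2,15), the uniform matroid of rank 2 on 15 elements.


Independent sets of U(2,15) are all subsets of size <= 2.
Count = C(15,0) + C(15,1) + C(15,2)
     = 1 + 15 + 105
     = 121.

121


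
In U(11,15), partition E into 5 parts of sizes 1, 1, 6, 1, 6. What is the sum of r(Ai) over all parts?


r(Ai) = min(|Ai|, 11) for each part.
Sum = min(1,11) + min(1,11) + min(6,11) + min(1,11) + min(6,11)
    = 1 + 1 + 6 + 1 + 6
    = 15.

15


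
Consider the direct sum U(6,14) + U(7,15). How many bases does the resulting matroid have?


Bases of a direct sum M1 + M2: |B| = |B(M1)| * |B(M2)|.
|B(U(6,14))| = C(14,6) = 3003.
|B(U(7,15))| = C(15,7) = 6435.
Total bases = 3003 * 6435 = 19324305.

19324305


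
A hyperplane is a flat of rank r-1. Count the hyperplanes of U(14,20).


Hyperplanes of U(14,20) are flats of rank 13.
In a uniform matroid, these are exactly the (13)-element subsets.
Count = (20 choose 13) = 77520.

77520


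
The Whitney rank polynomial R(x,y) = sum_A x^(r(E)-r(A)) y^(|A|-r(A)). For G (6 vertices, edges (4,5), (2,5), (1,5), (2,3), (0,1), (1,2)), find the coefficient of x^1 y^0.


R(x,y) = sum over A in 2^E of x^(r(E)-r(A)) * y^(|A|-r(A)).
G has 6 vertices, 6 edges. r(E) = 5.
Enumerate all 2^6 = 64 subsets.
Count subsets with r(E)-r(A)=1 and |A|-r(A)=0: 12.

12


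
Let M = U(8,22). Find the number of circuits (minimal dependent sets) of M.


In U(8,22), circuits are the (9)-element subsets.
Any set of 9 elements is dependent, and removing any one element gives
an independent set of size 8, so it is a minimal dependent set.
Number of circuits = (22 choose 9) = 497420.

497420


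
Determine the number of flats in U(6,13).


Flats of U(6,13): every subset of size < 6 is a flat, plus E itself.
Count = (13 choose 0) + (13 choose 1) + (13 choose 2) + (13 choose 3) + (13 choose 4) + (13 choose 5) + 1
     = 1 + 13 + 78 + 286 + 715 + 1287 + 1
     = 2381.

2381


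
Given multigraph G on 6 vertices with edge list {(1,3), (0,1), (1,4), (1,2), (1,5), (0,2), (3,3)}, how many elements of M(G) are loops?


In a graphic matroid, a loop is a self-loop edge (u,u) with rank 0.
Examining all 7 edges for self-loops...
Self-loops found: (3,3)
Number of loops = 1.

1


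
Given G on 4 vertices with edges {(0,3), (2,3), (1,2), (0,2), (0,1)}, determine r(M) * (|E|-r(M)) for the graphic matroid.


r(M) = |V| - c = 4 - 1 = 3.
nullity = |E| - r(M) = 5 - 3 = 2.
Product = 3 * 2 = 6.

6


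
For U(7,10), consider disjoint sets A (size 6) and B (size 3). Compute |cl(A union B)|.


|A union B| = 6 + 3 = 9 (disjoint).
In U(7,10), cl(S) = S if |S| < 7, else cl(S) = E.
Since 9 >= 7, cl(A union B) = E.
|cl(A union B)| = 10.

10


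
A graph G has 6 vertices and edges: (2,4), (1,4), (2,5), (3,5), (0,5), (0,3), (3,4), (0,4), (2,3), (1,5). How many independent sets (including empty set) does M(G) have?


An independent set in a graphic matroid is an acyclic edge subset.
G has 6 vertices and 10 edges.
Enumerate all 2^10 = 1024 subsets, checking for acyclicity.
Total independent sets = 466.

466


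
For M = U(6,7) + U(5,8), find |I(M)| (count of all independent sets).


For a direct sum, |I(M1+M2)| = |I(M1)| * |I(M2)|.
|I(U(6,7))| = sum C(7,k) for k=0..6 = 127.
|I(U(5,8))| = sum C(8,k) for k=0..5 = 219.
Total = 127 * 219 = 27813.

27813


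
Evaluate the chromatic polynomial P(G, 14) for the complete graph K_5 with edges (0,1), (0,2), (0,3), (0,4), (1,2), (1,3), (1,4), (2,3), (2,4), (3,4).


P(K_5, k) = k(k-1)(k-2)...(k-4).
P(14) = (14) * (13) * (12) * (11) * (10) = 240240.

240240


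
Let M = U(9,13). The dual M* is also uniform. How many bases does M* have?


The dual of U(r,n) is U(n-r, n) = U(4,13).
Bases of U(4,13) are all (4)-element subsets.
|B(M*)| = C(13,4) = (13 * 12 * 11 * 10) / (1 * 2 * 3 * 4) = 715.

715


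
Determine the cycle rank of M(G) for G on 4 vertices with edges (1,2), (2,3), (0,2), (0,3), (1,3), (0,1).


Cycle rank (nullity) = |E| - r(M) = |E| - (|V| - c).
|E| = 6, |V| = 4, c = 1.
Nullity = 6 - (4 - 1) = 6 - 3 = 3.

3


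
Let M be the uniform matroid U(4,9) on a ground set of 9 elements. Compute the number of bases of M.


Bases of U(4,9) are all 4-element subsets of the 9-element ground set.
Number of bases = C(9,4).
C(9,4) = 9! / (4! * 5!) = 126.

126


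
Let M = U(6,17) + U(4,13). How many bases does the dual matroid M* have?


(M1+M2)* = M1* + M2*.
M1* = U(11,17), bases: C(17,11) = 12376.
M2* = U(9,13), bases: C(13,9) = 715.
|B(M*)| = 12376 * 715 = 8848840.

8848840


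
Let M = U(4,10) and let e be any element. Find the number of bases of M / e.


Contracting e from U(4,10) gives U(3,9).
Bases of U(3,9) = C(9,3) = (9 * 8 * 7) / (1 * 2 * 3) = 84.

84


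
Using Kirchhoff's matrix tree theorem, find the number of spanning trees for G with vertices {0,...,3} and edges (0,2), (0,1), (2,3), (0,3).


By Kirchhoff's matrix tree theorem, the number of spanning trees equals
the determinant of any cofactor of the Laplacian matrix L.
G has 4 vertices and 4 edges.
Computing the (3 x 3) cofactor determinant gives 3.

3


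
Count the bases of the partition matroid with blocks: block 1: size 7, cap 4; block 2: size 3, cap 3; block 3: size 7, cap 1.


A basis picks exactly ci elements from block i.
Number of bases = product of C(|Si|, ci).
= C(7,4) * C(3,3) * C(7,1)
= 35 * 1 * 7
= 245.

245


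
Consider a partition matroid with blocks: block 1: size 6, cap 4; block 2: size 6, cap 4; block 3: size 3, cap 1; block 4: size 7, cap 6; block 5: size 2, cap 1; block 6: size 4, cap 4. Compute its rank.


Rank of a partition matroid = sum of min(|Si|, ci) for each block.
= min(6,4) + min(6,4) + min(3,1) + min(7,6) + min(2,1) + min(4,4)
= 4 + 4 + 1 + 6 + 1 + 4
= 20.

20


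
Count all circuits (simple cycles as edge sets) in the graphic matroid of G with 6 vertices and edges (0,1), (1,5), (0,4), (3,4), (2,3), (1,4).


A circuit in a graphic matroid = edge set of a simple cycle.
G has 6 vertices and 6 edges.
Enumerating all minimal edge subsets forming cycles...
Total circuits found: 1.

1


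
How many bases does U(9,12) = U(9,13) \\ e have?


Deleting e from U(9,13) gives U(9,12) since n > r.
Bases of U(9,12) = C(12,9) = 12! / (9! * 3!) = 220.

220


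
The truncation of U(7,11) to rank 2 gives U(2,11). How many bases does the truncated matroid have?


Truncating U(7,11) to rank 2 gives U(2,11).
Bases of U(2,11) are all 2-element subsets of 11 elements.
Number of bases = C(11,2) = 11! / (2! * 9!) = 55.

55


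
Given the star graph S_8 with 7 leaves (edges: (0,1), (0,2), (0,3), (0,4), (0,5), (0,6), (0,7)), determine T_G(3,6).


A star on 8 vertices is a tree with 7 edges.
T(x,y) = x^(7) for any tree.
T(3,6) = 3^7 = 2187.

2187


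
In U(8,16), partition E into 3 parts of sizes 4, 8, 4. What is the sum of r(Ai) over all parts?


r(Ai) = min(|Ai|, 8) for each part.
Sum = min(4,8) + min(8,8) + min(4,8)
    = 4 + 8 + 4
    = 16.

16


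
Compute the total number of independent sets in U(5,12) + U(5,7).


For a direct sum, |I(M1+M2)| = |I(M1)| * |I(M2)|.
|I(U(5,12))| = sum C(12,k) for k=0..5 = 1586.
|I(U(5,7))| = sum C(7,k) for k=0..5 = 120.
Total = 1586 * 120 = 190320.

190320


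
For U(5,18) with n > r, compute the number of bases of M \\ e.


Deleting e from U(5,18) gives U(5,17) since n > r.
Bases of U(5,17) = C(17,5) = 17! / (5! * 12!) = 6188.

6188


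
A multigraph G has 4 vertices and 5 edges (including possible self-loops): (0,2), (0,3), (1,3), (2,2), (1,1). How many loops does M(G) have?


In a graphic matroid, a loop is a self-loop edge (u,u) with rank 0.
Examining all 5 edges for self-loops...
Self-loops found: (2,2), (1,1)
Number of loops = 2.

2


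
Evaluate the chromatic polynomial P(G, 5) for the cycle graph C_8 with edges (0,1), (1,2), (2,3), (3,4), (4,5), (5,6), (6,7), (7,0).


P(C_8, k) = (k-1)^8 + (-1)^8*(k-1).
P(5) = (4)^8 + 4
= 65536 + 4 = 65540.

65540


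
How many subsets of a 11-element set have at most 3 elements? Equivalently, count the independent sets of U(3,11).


Independent sets of U(3,11) are all subsets of size <= 3.
Count = (11 choose 0) + (11 choose 1) + (11 choose 2) + (11 choose 3)
     = 1 + 11 + 55 + 165
     = 232.

232


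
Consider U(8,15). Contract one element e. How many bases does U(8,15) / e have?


Contracting e from U(8,15) gives U(7,14).
Bases of U(7,14) = C(14,7) = 14! / (7! * 7!) = 3432.

3432


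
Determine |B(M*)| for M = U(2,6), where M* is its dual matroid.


The dual of U(r,n) is U(n-r, n) = U(4,6).
Bases of U(4,6) are all (4)-element subsets.
|B(M*)| = C(6,4) = (6 * 5 * 4 * 3) / (1 * 2 * 3 * 4) = 15.

15


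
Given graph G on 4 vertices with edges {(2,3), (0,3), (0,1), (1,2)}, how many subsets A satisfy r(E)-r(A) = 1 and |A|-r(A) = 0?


R(x,y) = sum over A in 2^E of x^(r(E)-r(A)) * y^(|A|-r(A)).
G has 4 vertices, 4 edges. r(E) = 3.
Enumerate all 2^4 = 16 subsets.
Count subsets with r(E)-r(A)=1 and |A|-r(A)=0: 6.

6


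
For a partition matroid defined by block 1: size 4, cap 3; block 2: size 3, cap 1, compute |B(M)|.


A basis picks exactly ci elements from block i.
Number of bases = product of C(|Si|, ci).
= C(4,3) * C(3,1)
= 4 * 3
= 12.

12


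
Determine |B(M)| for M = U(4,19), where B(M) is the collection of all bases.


Bases of U(4,19) are all 4-element subsets of the 19-element ground set.
Number of bases = C(19,4).
C(19,4) = (19 * 18 * 17 * 16) / (1 * 2 * 3 * 4) = 3876.

3876


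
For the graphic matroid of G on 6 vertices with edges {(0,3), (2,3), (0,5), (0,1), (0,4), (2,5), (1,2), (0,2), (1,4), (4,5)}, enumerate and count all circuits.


A circuit in a graphic matroid = edge set of a simple cycle.
G has 6 vertices and 10 edges.
Enumerating all minimal edge subsets forming cycles...
Total circuits found: 20.

20


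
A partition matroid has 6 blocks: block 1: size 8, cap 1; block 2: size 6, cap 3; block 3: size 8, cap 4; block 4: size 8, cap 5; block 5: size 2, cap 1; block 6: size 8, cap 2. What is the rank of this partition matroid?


Rank of a partition matroid = sum of min(|Si|, ci) for each block.
= min(8,1) + min(6,3) + min(8,4) + min(8,5) + min(2,1) + min(8,2)
= 1 + 3 + 4 + 5 + 1 + 2
= 16.

16


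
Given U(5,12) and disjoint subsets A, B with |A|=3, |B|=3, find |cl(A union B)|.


|A union B| = 3 + 3 = 6 (disjoint).
In U(5,12), cl(S) = S if |S| < 5, else cl(S) = E.
Since 6 >= 5, cl(A union B) = E.
|cl(A union B)| = 12.

12


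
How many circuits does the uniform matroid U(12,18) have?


In U(12,18), circuits are the (13)-element subsets.
Any set of 13 elements is dependent, and removing any one element gives
an independent set of size 12, so it is a minimal dependent set.
Number of circuits = C(18,13) = 8568.

8568


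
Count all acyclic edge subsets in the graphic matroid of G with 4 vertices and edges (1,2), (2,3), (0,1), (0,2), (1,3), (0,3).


An independent set in a graphic matroid is an acyclic edge subset.
G has 4 vertices and 6 edges.
Enumerate all 2^6 = 64 subsets, checking for acyclicity.
Total independent sets = 38.

38


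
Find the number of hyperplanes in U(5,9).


Hyperplanes of U(5,9) are flats of rank 4.
In a uniform matroid, these are exactly the (4)-element subsets.
Count = (9 choose 4) = 126.

126


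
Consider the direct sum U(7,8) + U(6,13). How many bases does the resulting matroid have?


Bases of a direct sum M1 + M2: |B| = |B(M1)| * |B(M2)|.
|B(U(7,8))| = C(8,7) = 8.
|B(U(6,13))| = C(13,6) = 1716.
Total bases = 8 * 1716 = 13728.

13728


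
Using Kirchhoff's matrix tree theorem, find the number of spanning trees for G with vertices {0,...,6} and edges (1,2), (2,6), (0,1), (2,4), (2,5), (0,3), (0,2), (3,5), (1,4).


By Kirchhoff's matrix tree theorem, the number of spanning trees equals
the determinant of any cofactor of the Laplacian matrix L.
G has 7 vertices and 9 edges.
Computing the (6 x 6) cofactor determinant gives 29.

29


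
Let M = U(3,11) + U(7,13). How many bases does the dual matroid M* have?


(M1+M2)* = M1* + M2*.
M1* = U(8,11), bases: C(11,8) = 165.
M2* = U(6,13), bases: C(13,6) = 1716.
|B(M*)| = 165 * 1716 = 283140.

283140


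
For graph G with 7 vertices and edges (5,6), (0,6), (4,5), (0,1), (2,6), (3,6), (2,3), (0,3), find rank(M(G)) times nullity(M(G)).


r(M) = |V| - c = 7 - 1 = 6.
nullity = |E| - r(M) = 8 - 6 = 2.
Product = 6 * 2 = 12.

12


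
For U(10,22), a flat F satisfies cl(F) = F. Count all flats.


Flats of U(10,22): every subset of size < 10 is a flat, plus E itself.
Count = C(22,0) + C(22,1) + C(22,2) + C(22,3) + C(22,4) + C(22,5) + C(22,6) + C(22,7) + C(22,8) + C(22,9) + 1
     = 1 + 22 + 231 + 1540 + 7315 + 26334 + 74613 + 170544 + 319770 + 497420 + 1
     = 1097791.

1097791


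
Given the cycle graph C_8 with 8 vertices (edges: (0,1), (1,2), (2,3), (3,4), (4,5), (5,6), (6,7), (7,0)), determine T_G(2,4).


T(C_8; x,y) = x + x^2 + ... + x^(7) + y.
T(2,4) = 2^1 + 2^2 + 2^3 + 2^4 + 2^5 + 2^6 + 2^7 + 4
= 2 + 4 + 8 + 16 + 32 + 64 + 128 + 4
= 258.

258


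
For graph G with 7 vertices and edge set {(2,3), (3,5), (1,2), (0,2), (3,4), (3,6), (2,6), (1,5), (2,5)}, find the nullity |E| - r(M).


Cycle rank (nullity) = |E| - r(M) = |E| - (|V| - c).
|E| = 9, |V| = 7, c = 1.
Nullity = 9 - (7 - 1) = 9 - 6 = 3.

3


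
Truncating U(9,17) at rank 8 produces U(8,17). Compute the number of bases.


Truncating U(9,17) to rank 8 gives U(8,17).
Bases of U(8,17) are all 8-element subsets of 17 elements.
Number of bases = (17 choose 8) = 24310.

24310


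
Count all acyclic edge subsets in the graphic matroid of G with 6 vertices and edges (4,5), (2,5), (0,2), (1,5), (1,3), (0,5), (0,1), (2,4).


An independent set in a graphic matroid is an acyclic edge subset.
G has 6 vertices and 8 edges.
Enumerate all 2^8 = 256 subsets, checking for acyclicity.
Total independent sets = 164.

164


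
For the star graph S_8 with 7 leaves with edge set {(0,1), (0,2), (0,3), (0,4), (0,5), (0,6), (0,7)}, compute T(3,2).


A star on 8 vertices is a tree with 7 edges.
T(x,y) = x^(7) for any tree.
T(3,2) = 3^7 = 2187.

2187


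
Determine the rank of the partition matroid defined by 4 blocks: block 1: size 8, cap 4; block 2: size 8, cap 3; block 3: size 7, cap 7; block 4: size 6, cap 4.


Rank of a partition matroid = sum of min(|Si|, ci) for each block.
= min(8,4) + min(8,3) + min(7,7) + min(6,4)
= 4 + 3 + 7 + 4
= 18.

18


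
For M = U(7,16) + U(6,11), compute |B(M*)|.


(M1+M2)* = M1* + M2*.
M1* = U(9,16), bases: C(16,9) = 11440.
M2* = U(5,11), bases: C(11,5) = 462.
|B(M*)| = 11440 * 462 = 5285280.

5285280


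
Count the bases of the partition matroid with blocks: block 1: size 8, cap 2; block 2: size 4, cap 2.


A basis picks exactly ci elements from block i.
Number of bases = product of C(|Si|, ci).
= C(8,2) * C(4,2)
= 28 * 6
= 168.

168


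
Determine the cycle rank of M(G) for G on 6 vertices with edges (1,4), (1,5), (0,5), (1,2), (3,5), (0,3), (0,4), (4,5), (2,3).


Cycle rank (nullity) = |E| - r(M) = |E| - (|V| - c).
|E| = 9, |V| = 6, c = 1.
Nullity = 9 - (6 - 1) = 9 - 5 = 4.

4


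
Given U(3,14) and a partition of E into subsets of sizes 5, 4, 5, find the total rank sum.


r(Ai) = min(|Ai|, 3) for each part.
Sum = min(5,3) + min(4,3) + min(5,3)
    = 3 + 3 + 3
    = 9.

9


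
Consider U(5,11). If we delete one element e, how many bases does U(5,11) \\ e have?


Deleting e from U(5,11) gives U(5,10) since n > r.
Bases of U(5,10) = C(10,5) = 10! / (5! * 5!) = 252.

252


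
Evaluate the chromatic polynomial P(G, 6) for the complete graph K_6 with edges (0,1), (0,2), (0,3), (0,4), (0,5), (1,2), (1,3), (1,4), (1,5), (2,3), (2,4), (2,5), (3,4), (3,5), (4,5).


P(K_6, k) = k(k-1)(k-2)...(k-5).
P(6) = (6) * (5) * (4) * (3) * (2) * (1) = 720.

720


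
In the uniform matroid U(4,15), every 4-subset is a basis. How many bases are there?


Bases of U(4,15) are all 4-element subsets of the 15-element ground set.
Number of bases = C(15,4).
C(15,4) = 15! / (4! * 11!) = 1365.

1365


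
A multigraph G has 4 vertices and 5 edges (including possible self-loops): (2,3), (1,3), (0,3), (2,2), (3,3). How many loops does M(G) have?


In a graphic matroid, a loop is a self-loop edge (u,u) with rank 0.
Examining all 5 edges for self-loops...
Self-loops found: (2,2), (3,3)
Number of loops = 2.

2


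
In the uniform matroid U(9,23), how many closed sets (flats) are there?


Flats of U(9,23): every subset of size < 9 is a flat, plus E itself.
Count = (23 choose 0) + (23 choose 1) + (23 choose 2) + (23 choose 3) + (23 choose 4) + (23 choose 5) + (23 choose 6) + (23 choose 7) + (23 choose 8) + 1
     = 1 + 23 + 253 + 1771 + 8855 + 33649 + 100947 + 245157 + 490314 + 1
     = 880971.

880971


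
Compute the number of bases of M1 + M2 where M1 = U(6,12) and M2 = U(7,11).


Bases of a direct sum M1 + M2: |B| = |B(M1)| * |B(M2)|.
|B(U(6,12))| = C(12,6) = 924.
|B(U(7,11))| = C(11,7) = 330.
Total bases = 924 * 330 = 304920.

304920


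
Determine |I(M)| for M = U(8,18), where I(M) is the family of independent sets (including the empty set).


Independent sets of U(8,18) are all subsets of size <= 8.
Count = C(18,0) + C(18,1) + C(18,2) + C(18,3) + C(18,4) + C(18,5) + C(18,6) + C(18,7) + C(18,8)
     = 1 + 18 + 153 + 816 + 3060 + 8568 + 18564 + 31824 + 43758
     = 106762.

106762


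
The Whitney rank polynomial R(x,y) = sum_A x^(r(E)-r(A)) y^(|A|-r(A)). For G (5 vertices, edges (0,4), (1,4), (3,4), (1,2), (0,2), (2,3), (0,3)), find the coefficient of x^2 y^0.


R(x,y) = sum over A in 2^E of x^(r(E)-r(A)) * y^(|A|-r(A)).
G has 5 vertices, 7 edges. r(E) = 4.
Enumerate all 2^7 = 128 subsets.
Count subsets with r(E)-r(A)=2 and |A|-r(A)=0: 21.

21


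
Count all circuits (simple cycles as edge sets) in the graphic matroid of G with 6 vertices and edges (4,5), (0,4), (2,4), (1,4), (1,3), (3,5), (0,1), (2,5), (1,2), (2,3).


A circuit in a graphic matroid = edge set of a simple cycle.
G has 6 vertices and 10 edges.
Enumerating all minimal edge subsets forming cycles...
Total circuits found: 21.

21


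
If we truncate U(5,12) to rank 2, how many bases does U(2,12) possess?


Truncating U(5,12) to rank 2 gives U(2,12).
Bases of U(2,12) are all 2-element subsets of 12 elements.
Number of bases = (12 choose 2) = 66.

66


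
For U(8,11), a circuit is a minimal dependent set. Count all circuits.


In U(8,11), circuits are the (9)-element subsets.
Any set of 9 elements is dependent, and removing any one element gives
an independent set of size 8, so it is a minimal dependent set.
Number of circuits = C(11,9) = 11! / (9! * 2!) = 55.

55


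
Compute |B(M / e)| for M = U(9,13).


Contracting e from U(9,13) gives U(8,12).
Bases of U(8,12) = (12 choose 8) = 495.

495


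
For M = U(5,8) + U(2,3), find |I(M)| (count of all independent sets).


For a direct sum, |I(M1+M2)| = |I(M1)| * |I(M2)|.
|I(U(5,8))| = sum C(8,k) for k=0..5 = 219.
|I(U(2,3))| = sum C(3,k) for k=0..2 = 7.
Total = 219 * 7 = 1533.

1533


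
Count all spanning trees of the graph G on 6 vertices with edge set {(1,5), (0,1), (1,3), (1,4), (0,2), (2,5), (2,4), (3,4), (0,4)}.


By Kirchhoff's matrix tree theorem, the number of spanning trees equals
the determinant of any cofactor of the Laplacian matrix L.
G has 6 vertices and 9 edges.
Computing the (5 x 5) cofactor determinant gives 61.

61


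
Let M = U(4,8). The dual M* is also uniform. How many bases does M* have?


The dual of U(r,n) is U(n-r, n) = U(4,8).
Bases of U(4,8) are all (4)-element subsets.
|B(M*)| = (8 choose 4) = 70.

70


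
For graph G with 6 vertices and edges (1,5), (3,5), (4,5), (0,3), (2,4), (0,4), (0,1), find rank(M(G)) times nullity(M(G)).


r(M) = |V| - c = 6 - 1 = 5.
nullity = |E| - r(M) = 7 - 5 = 2.
Product = 5 * 2 = 10.

10


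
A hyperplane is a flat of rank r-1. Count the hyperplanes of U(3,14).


Hyperplanes of U(3,14) are flats of rank 2.
In a uniform matroid, these are exactly the (2)-element subsets.
Count = (14 choose 2) = 91.

91


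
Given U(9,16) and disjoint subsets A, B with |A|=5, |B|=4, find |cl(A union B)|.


|A union B| = 5 + 4 = 9 (disjoint).
In U(9,16), cl(S) = S if |S| < 9, else cl(S) = E.
Since 9 >= 9, cl(A union B) = E.
|cl(A union B)| = 16.

16


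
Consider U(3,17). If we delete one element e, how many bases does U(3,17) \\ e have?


Deleting e from U(3,17) gives U(3,16) since n > r.
Bases of U(3,16) = C(16,3) = (16 * 15 * 14) / (1 * 2 * 3) = 560.

560


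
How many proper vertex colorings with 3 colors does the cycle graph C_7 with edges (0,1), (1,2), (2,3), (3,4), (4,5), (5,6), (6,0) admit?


P(C_7, k) = (k-1)^7 + (-1)^7*(k-1).
P(3) = (2)^7 - 2
= 128 - 2 = 126.

126


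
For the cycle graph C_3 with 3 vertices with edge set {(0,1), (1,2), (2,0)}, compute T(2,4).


T(C_3; x,y) = x + x^2 + ... + x^(2) + y.
T(2,4) = 2^1 + 2^2 + 4
= 2 + 4 + 4
= 10.

10


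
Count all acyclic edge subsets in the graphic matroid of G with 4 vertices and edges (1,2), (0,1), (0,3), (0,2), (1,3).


An independent set in a graphic matroid is an acyclic edge subset.
G has 4 vertices and 5 edges.
Enumerate all 2^5 = 32 subsets, checking for acyclicity.
Total independent sets = 24.

24


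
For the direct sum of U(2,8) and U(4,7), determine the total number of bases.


Bases of a direct sum M1 + M2: |B| = |B(M1)| * |B(M2)|.
|B(U(2,8))| = C(8,2) = 28.
|B(U(4,7))| = C(7,4) = 35.
Total bases = 28 * 35 = 980.

980


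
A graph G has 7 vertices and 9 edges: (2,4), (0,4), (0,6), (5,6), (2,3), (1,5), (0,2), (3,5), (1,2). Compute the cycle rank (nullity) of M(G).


Cycle rank (nullity) = |E| - r(M) = |E| - (|V| - c).
|E| = 9, |V| = 7, c = 1.
Nullity = 9 - (7 - 1) = 9 - 6 = 3.

3


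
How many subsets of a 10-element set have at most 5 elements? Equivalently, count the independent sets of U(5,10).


Independent sets of U(5,10) are all subsets of size <= 5.
Count = C(10,0) + C(10,1) + C(10,2) + C(10,3) + C(10,4) + C(10,5)
     = 1 + 10 + 45 + 120 + 210 + 252
     = 638.

638


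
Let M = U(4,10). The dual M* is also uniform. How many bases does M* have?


The dual of U(r,n) is U(n-r, n) = U(6,10).
Bases of U(6,10) are all (6)-element subsets.
|B(M*)| = C(10,6) = 10! / (6! * 4!) = 210.

210


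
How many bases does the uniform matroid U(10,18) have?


Bases of U(10,18) are all 10-element subsets of the 18-element ground set.
Number of bases = C(18,10).
C(18,10) = 18! / (10! * 8!) = 43758.

43758


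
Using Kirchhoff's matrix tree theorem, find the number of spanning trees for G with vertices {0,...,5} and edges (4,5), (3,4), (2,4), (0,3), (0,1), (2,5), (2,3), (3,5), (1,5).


By Kirchhoff's matrix tree theorem, the number of spanning trees equals
the determinant of any cofactor of the Laplacian matrix L.
G has 6 vertices and 9 edges.
Computing the (5 x 5) cofactor determinant gives 56.

56


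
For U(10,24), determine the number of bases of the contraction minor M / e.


Contracting e from U(10,24) gives U(9,23).
Bases of U(9,23) = C(23,9) = 23! / (9! * 14!) = 817190.

817190


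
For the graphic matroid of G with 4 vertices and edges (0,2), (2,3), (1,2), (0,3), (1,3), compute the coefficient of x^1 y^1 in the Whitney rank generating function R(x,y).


R(x,y) = sum over A in 2^E of x^(r(E)-r(A)) * y^(|A|-r(A)).
G has 4 vertices, 5 edges. r(E) = 3.
Enumerate all 2^5 = 32 subsets.
Count subsets with r(E)-r(A)=1 and |A|-r(A)=1: 2.

2


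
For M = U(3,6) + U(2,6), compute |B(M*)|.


(M1+M2)* = M1* + M2*.
M1* = U(3,6), bases: C(6,3) = 20.
M2* = U(4,6), bases: C(6,4) = 15.
|B(M*)| = 20 * 15 = 300.

300


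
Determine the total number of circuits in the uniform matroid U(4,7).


In U(4,7), circuits are the (5)-element subsets.
Any set of 5 elements is dependent, and removing any one element gives
an independent set of size 4, so it is a minimal dependent set.
Number of circuits = C(7,5) = 21.

21


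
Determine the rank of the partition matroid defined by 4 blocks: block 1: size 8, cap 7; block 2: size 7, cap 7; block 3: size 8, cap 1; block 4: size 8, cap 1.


Rank of a partition matroid = sum of min(|Si|, ci) for each block.
= min(8,7) + min(7,7) + min(8,1) + min(8,1)
= 7 + 7 + 1 + 1
= 16.

16


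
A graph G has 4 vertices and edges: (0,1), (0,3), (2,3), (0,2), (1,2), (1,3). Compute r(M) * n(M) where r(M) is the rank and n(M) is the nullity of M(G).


r(M) = |V| - c = 4 - 1 = 3.
nullity = |E| - r(M) = 6 - 3 = 3.
Product = 3 * 3 = 9.

9


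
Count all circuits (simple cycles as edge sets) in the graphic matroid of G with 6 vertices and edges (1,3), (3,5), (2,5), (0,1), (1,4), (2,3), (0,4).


A circuit in a graphic matroid = edge set of a simple cycle.
G has 6 vertices and 7 edges.
Enumerating all minimal edge subsets forming cycles...
Total circuits found: 2.

2


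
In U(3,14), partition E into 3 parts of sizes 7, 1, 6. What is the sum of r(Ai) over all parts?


r(Ai) = min(|Ai|, 3) for each part.
Sum = min(7,3) + min(1,3) + min(6,3)
    = 3 + 1 + 3
    = 7.

7


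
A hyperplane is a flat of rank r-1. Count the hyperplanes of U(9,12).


Hyperplanes of U(9,12) are flats of rank 8.
In a uniform matroid, these are exactly the (8)-element subsets.
Count = C(12,8) = 12! / (8! * 4!) = 495.

495


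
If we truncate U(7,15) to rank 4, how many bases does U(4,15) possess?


Truncating U(7,15) to rank 4 gives U(4,15).
Bases of U(4,15) are all 4-element subsets of 15 elements.
Number of bases = (15 choose 4) = 1365.

1365


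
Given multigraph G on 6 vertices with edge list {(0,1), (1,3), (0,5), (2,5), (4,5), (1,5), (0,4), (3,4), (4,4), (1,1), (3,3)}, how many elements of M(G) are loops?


In a graphic matroid, a loop is a self-loop edge (u,u) with rank 0.
Examining all 11 edges for self-loops...
Self-loops found: (4,4), (1,1), (3,3)
Number of loops = 3.

3


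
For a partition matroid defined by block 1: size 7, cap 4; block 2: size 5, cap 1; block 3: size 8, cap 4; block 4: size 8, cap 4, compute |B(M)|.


A basis picks exactly ci elements from block i.
Number of bases = product of C(|Si|, ci).
= C(7,4) * C(5,1) * C(8,4) * C(8,4)
= 35 * 5 * 70 * 70
= 857500.

857500


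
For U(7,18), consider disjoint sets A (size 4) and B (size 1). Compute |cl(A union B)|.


|A union B| = 4 + 1 = 5 (disjoint).
In U(7,18), cl(S) = S if |S| < 7, else cl(S) = E.
Since 5 < 7, cl(A union B) = A union B.
|cl(A union B)| = 5.

5


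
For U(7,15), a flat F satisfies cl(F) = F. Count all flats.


Flats of U(7,15): every subset of size < 7 is a flat, plus E itself.
Count = C(15,0) + C(15,1) + C(15,2) + C(15,3) + C(15,4) + C(15,5) + C(15,6) + 1
     = 1 + 15 + 105 + 455 + 1365 + 3003 + 5005 + 1
     = 9950.

9950


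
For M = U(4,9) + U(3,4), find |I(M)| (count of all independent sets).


For a direct sum, |I(M1+M2)| = |I(M1)| * |I(M2)|.
|I(U(4,9))| = sum C(9,k) for k=0..4 = 256.
|I(U(3,4))| = sum C(4,k) for k=0..3 = 15.
Total = 256 * 15 = 3840.

3840


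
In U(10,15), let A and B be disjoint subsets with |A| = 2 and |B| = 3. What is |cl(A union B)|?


|A union B| = 2 + 3 = 5 (disjoint).
In U(10,15), cl(S) = S if |S| < 10, else cl(S) = E.
Since 5 < 10, cl(A union B) = A union B.
|cl(A union B)| = 5.

5


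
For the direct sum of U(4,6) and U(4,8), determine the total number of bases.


Bases of a direct sum M1 + M2: |B| = |B(M1)| * |B(M2)|.
|B(U(4,6))| = C(6,4) = 15.
|B(U(4,8))| = C(8,4) = 70.
Total bases = 15 * 70 = 1050.

1050


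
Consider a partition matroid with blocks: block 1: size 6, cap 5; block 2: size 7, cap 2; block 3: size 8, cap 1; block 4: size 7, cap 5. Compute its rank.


Rank of a partition matroid = sum of min(|Si|, ci) for each block.
= min(6,5) + min(7,2) + min(8,1) + min(7,5)
= 5 + 2 + 1 + 5
= 13.

13
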